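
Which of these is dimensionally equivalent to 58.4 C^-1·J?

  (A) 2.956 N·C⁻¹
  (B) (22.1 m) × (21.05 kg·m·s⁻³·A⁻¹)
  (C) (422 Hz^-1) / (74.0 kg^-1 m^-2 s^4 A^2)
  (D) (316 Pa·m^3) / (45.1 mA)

Reference: J·C⁻¹ = N·m·(s·A)⁻¹ = kg·m²·s⁻³·A⁻¹.
Each option:
  (A) N·C⁻¹ = kg·m·s⁻²·(s·A)⁻¹ = kg·m·s⁻³·A⁻¹
  (B) [m] · [kg·m·s⁻³·A⁻¹] = kg·m²·s⁻³·A⁻¹  ← same
  (C) [s] / [kg⁻¹·m⁻²·s⁴·A²] = kg·m²·s⁻³·A⁻²
  (D) [kg·m²·s⁻²] / [A] = kg·m²·s⁻²·A⁻¹
Only (B) matches kg·m²·s⁻³·A⁻¹.

(B)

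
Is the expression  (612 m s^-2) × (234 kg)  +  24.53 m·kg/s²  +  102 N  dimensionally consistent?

Work out the base dimensions of each:
  (612 m s^-2) × (234 kg):  [m·s⁻²] · [kg] = kg·m·s⁻²
  24.53 m·kg/s²:  kg·m·s⁻²
  102 N:  N = kg·m·s⁻²
Every term reduces to kg·m·s⁻².

Yes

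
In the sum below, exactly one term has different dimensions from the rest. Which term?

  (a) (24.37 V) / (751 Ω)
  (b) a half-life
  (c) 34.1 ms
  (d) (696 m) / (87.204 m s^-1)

In SI base units:
  (a) [kg·m²·s⁻³·A⁻¹] / [kg·m²·s⁻³·A⁻²] = A
  (b) [half-life] = s
  (c) s
  (d) [m] / [m·s⁻¹] = s
All reduce to s except (a), which is A.

(a)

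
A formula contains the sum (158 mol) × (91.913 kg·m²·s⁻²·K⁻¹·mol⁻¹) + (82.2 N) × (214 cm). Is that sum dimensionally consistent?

No

Expand each in SI base units:
  (158 mol) × (91.913 kg·m²·s⁻²·K⁻¹·mol⁻¹):  [mol] · [kg·m²·s⁻²·K⁻¹·mol⁻¹] = kg·m²·s⁻²·K⁻¹
  (82.2 N) × (214 cm):  [kg·m·s⁻²] · [m] = kg·m²·s⁻²
kg·m²·s⁻²·K⁻¹ ≠ kg·m²·s⁻², so they cannot be added.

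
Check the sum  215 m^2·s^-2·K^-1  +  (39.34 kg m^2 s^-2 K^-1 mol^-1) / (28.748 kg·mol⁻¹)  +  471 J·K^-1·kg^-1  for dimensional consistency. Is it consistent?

Yes

Reduce each to base SI dimensions:
  215 m^2·s^-2·K^-1:  m²·s⁻²·K⁻¹
  (39.34 kg m^2 s^-2 K^-1 mol^-1) / (28.748 kg·mol⁻¹):  [kg·m²·s⁻²·K⁻¹·mol⁻¹] / [kg·mol⁻¹] = m²·s⁻²·K⁻¹
  471 J·K^-1·kg^-1:  J·kg⁻¹·K⁻¹ = N·m·kg⁻¹·K⁻¹ = m²·s⁻²·K⁻¹
Every term reduces to m²·s⁻²·K⁻¹.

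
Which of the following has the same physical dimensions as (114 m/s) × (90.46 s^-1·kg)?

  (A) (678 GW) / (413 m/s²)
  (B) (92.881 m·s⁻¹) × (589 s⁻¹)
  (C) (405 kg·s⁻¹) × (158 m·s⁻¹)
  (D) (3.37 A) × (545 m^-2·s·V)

(C)

Reference: [m·s⁻¹] · [kg·s⁻¹] = kg·m·s⁻².
Each option:
  (A) [kg·m²·s⁻³] / [m·s⁻²] = kg·m·s⁻¹
  (B) [m·s⁻¹] · [s⁻¹] = m·s⁻²
  (C) [kg·s⁻¹] · [m·s⁻¹] = kg·m·s⁻²  ← same
  (D) [A] · [kg·s⁻²·A⁻¹] = kg·s⁻²
Only (C) matches kg·m·s⁻².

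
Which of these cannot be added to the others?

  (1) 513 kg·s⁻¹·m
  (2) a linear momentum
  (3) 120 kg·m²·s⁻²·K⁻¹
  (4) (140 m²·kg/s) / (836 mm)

(3)

Work out the base dimensions of each:
  (1) kg·m·s⁻¹
  (2) [linear momentum] = kg·m·s⁻¹
  (3) kg·m²·s⁻²·K⁻¹
  (4) [kg·m²·s⁻¹] / [m] = kg·m·s⁻¹
All reduce to kg·m·s⁻¹ except (3), which is kg·m²·s⁻²·K⁻¹.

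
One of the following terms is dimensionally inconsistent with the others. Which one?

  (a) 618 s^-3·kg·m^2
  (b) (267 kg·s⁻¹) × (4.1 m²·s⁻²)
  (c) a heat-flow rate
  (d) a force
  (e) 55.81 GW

In SI base units:
  (a) kg·m²·s⁻³
  (b) [kg·s⁻¹] · [m²·s⁻²] = kg·m²·s⁻³
  (c) [heat-flow rate] = kg·m²·s⁻³
  (d) [force] = kg·m·s⁻²
  (e) W = J·s⁻¹ = kg·m²·s⁻³
All reduce to kg·m²·s⁻³ except (d), which is kg·m·s⁻².

(d)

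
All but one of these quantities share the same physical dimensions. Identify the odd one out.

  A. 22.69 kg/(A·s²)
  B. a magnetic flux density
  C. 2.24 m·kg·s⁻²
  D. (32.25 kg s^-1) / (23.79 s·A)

Work out the base dimensions of each:
  A. kg·s⁻²·A⁻¹
  B. [magnetic flux density] = kg·s⁻²·A⁻¹
  C. kg·m·s⁻²
  D. [kg·s⁻¹] / [s·A] = kg·s⁻²·A⁻¹
All reduce to kg·s⁻²·A⁻¹ except C., which is kg·m·s⁻².

C.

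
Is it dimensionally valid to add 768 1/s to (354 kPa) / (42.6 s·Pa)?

Yes

Dimensions:
  768 1/s:  s⁻¹
  (354 kPa) / (42.6 s·Pa):  [kg·m⁻¹·s⁻²] / [kg·m⁻¹·s⁻¹] = s⁻¹
Both are s⁻¹, so they have the same dimensions and can be added.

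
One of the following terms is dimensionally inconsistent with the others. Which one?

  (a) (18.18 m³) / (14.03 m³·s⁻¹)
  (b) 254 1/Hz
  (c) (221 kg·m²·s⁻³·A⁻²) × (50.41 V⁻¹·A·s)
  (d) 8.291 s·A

Expand each in SI base units:
  (a) [m³] / [m³·s⁻¹] = s
  (b) Hz⁻¹ = (s⁻¹)⁻¹ = s
  (c) [kg·m²·s⁻³·A⁻²] · [kg⁻¹·m⁻²·s⁴·A²] = s
  (d) A·s = s·A
All reduce to s except (d), which is s·A.

(d)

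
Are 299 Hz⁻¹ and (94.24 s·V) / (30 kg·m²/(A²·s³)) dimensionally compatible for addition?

In SI base units:
  299 Hz⁻¹:  Hz⁻¹ = (s⁻¹)⁻¹ = s
  (94.24 s·V) / (30 kg·m²/(A²·s³)):  [kg·m²·s⁻²·A⁻¹] / [kg·m²·s⁻³·A⁻²] = s·A
s ≠ s·A, so they cannot be added.

No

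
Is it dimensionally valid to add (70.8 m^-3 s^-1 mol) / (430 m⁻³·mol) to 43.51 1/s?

Work out the base dimensions of each:
  (70.8 m^-3 s^-1 mol) / (430 m⁻³·mol):  [m⁻³·s⁻¹·mol] / [m⁻³·mol] = s⁻¹
  43.51 1/s:  s⁻¹
Both are s⁻¹, so they have the same dimensions and can be added.

Yes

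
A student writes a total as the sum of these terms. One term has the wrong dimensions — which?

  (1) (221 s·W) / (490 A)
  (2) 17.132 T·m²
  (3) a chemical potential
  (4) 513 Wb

(3)

Work out the base dimensions of each:
  (1) [kg·m²·s⁻²] / [A] = kg·m²·s⁻²·A⁻¹
  (2) T·m² = Wb·m⁻²·m² = kg·m²·s⁻²·A⁻¹
  (3) [chemical potential] = kg·m²·s⁻²·mol⁻¹
  (4) Wb = V·s = kg·m²·s⁻²·A⁻¹
All reduce to kg·m²·s⁻²·A⁻¹ except (3), which is kg·m²·s⁻²·mol⁻¹.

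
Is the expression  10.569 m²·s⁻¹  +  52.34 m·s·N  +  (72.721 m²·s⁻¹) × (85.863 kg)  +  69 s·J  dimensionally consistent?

No

Reduce each to base SI dimensions:
  10.569 m²·s⁻¹:  m²·s⁻¹
  52.34 m·s·N:  N·m·s = kg·m·s⁻²·m·s = kg·m²·s⁻¹
  (72.721 m²·s⁻¹) × (85.863 kg):  [m²·s⁻¹] · [kg] = kg·m²·s⁻¹
  69 s·J:  J·s = N·m·s = kg·m²·s⁻¹
The terms do not share a single dimension (kg·m²·s⁻¹ vs m²·s⁻¹).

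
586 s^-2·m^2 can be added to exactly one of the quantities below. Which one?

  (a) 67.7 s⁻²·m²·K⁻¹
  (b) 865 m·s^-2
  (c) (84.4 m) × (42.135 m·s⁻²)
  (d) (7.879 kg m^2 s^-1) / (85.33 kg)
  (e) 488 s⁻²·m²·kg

(c)

Reference: m²·s⁻².
Each option:
  (a) m²·s⁻²·K⁻¹
  (b) m·s⁻²
  (c) [m] · [m·s⁻²] = m²·s⁻²  ← same
  (d) [kg·m²·s⁻¹] / [kg] = m²·s⁻¹
  (e) kg·m²·s⁻²
Only (c) matches m²·s⁻².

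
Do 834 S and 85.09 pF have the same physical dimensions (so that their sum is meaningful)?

Dimensions:
  834 S:  S = Ω⁻¹ = kg⁻¹·m⁻²·s³·A²
  85.09 pF:  F = C·V⁻¹ = kg⁻¹·m⁻²·s⁴·A²
kg⁻¹·m⁻²·s³·A² ≠ kg⁻¹·m⁻²·s⁴·A², so they cannot be added.

No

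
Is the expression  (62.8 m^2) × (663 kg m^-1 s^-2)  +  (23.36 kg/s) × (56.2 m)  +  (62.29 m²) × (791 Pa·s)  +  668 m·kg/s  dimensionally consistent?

Expand each in SI base units:
  (62.8 m^2) × (663 kg m^-1 s^-2):  [m²] · [kg·m⁻¹·s⁻²] = kg·m·s⁻²
  (23.36 kg/s) × (56.2 m):  [kg·s⁻¹] · [m] = kg·m·s⁻¹
  (62.29 m²) × (791 Pa·s):  [m²] · [kg·m⁻¹·s⁻¹] = kg·m·s⁻¹
  668 m·kg/s:  kg·m·s⁻¹
The terms do not share a single dimension (kg·m·s⁻² vs kg·m·s⁻¹).

No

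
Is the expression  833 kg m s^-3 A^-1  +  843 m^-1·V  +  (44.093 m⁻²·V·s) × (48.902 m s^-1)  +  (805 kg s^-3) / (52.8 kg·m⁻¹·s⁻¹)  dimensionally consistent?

No

Expand each in SI base units:
  833 kg m s^-3 A^-1:  kg·m·s⁻³·A⁻¹
  843 m^-1·V:  V·m⁻¹ = J·C⁻¹·m⁻¹ = kg·m·s⁻³·A⁻¹
  (44.093 m⁻²·V·s) × (48.902 m s^-1):  [kg·s⁻²·A⁻¹] · [m·s⁻¹] = kg·m·s⁻³·A⁻¹
  (805 kg s^-3) / (52.8 kg·m⁻¹·s⁻¹):  [kg·s⁻³] / [kg·m⁻¹·s⁻¹] = m·s⁻²
The terms do not share a single dimension (kg·m·s⁻³·A⁻¹ vs m·s⁻²).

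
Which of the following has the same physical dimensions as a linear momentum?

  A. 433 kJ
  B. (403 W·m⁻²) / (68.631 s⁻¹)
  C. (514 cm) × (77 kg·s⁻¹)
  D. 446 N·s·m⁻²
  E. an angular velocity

C.

Reference: [linear momentum] = kg·m·s⁻¹.
Each option:
  A. J = N·m = kg·m²·s⁻²
  B. [kg·s⁻³] / [s⁻¹] = kg·s⁻²
  C. [m] · [kg·s⁻¹] = kg·m·s⁻¹  ← same
  D. N·s·m⁻² = kg·m·s⁻²·s·m⁻² = kg·m⁻¹·s⁻¹
  E. [angular velocity] = s⁻¹
Only C. matches kg·m·s⁻¹.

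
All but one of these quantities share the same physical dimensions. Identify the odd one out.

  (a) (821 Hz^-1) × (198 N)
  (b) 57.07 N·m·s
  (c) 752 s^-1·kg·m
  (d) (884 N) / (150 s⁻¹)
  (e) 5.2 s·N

Reduce each to base SI dimensions:
  (a) [s] · [kg·m·s⁻²] = kg·m·s⁻¹
  (b) N·m·s = kg·m·s⁻²·m·s = kg·m²·s⁻¹
  (c) kg·m·s⁻¹
  (d) [kg·m·s⁻²] / [s⁻¹] = kg·m·s⁻¹
  (e) N·s = kg·m·s⁻²·s = kg·m·s⁻¹
All reduce to kg·m·s⁻¹ except (b), which is kg·m²·s⁻¹.

(b)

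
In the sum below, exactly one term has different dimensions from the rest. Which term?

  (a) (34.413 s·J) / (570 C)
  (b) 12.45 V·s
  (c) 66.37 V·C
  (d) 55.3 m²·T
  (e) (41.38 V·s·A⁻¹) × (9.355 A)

(c)

Reduce each to base SI dimensions:
  (a) [kg·m²·s⁻¹] / [s·A] = kg·m²·s⁻²·A⁻¹
  (b) V·s = J·C⁻¹·s = kg·m²·s⁻²·A⁻¹
  (c) C·V = s·A·J·C⁻¹ = kg·m²·s⁻²
  (d) T·m² = Wb·m⁻²·m² = kg·m²·s⁻²·A⁻¹
  (e) [kg·m²·s⁻²·A⁻²] · [A] = kg·m²·s⁻²·A⁻¹
All reduce to kg·m²·s⁻²·A⁻¹ except (c), which is kg·m²·s⁻².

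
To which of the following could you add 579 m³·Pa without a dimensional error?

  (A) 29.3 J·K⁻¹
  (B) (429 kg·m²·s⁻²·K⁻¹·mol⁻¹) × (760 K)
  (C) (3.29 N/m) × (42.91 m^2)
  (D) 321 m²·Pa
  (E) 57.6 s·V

Reference: Pa·m³ = N·m⁻²·m³ = kg·m²·s⁻².
Each option:
  (A) J·K⁻¹ = N·m·K⁻¹ = kg·m²·s⁻²·K⁻¹
  (B) [kg·m²·s⁻²·K⁻¹·mol⁻¹] · [K] = kg·m²·s⁻²·mol⁻¹
  (C) [kg·s⁻²] · [m²] = kg·m²·s⁻²  ← same
  (D) Pa·m² = N·m⁻²·m² = kg·m·s⁻²
  (E) V·s = J·C⁻¹·s = kg·m²·s⁻²·A⁻¹
Only (C) matches kg·m²·s⁻².

(C)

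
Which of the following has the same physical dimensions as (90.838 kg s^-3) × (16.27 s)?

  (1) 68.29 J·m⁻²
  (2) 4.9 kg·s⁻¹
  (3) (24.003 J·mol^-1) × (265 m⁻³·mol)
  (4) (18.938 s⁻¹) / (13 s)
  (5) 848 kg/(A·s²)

(1)

Reference: [kg·s⁻³] · [s] = kg·s⁻².
Each option:
  (1) J·m⁻² = N·m·m⁻² = kg·s⁻²  ← same
  (2) kg·s⁻¹
  (3) [kg·m²·s⁻²·mol⁻¹] · [m⁻³·mol] = kg·m⁻¹·s⁻²
  (4) [s⁻¹] / [s] = s⁻²
  (5) kg·s⁻²·A⁻¹
Only (1) matches kg·s⁻².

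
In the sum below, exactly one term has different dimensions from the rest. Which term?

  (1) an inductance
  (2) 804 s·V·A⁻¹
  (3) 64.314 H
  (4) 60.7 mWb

(4)

Expand each in SI base units:
  (1) [inductance] = kg·m²·s⁻²·A⁻²
  (2) V·s·A⁻¹ = J·C⁻¹·s·A⁻¹ = kg·m²·s⁻²·A⁻²
  (3) H = V·s·A⁻¹ = kg·m²·s⁻²·A⁻²
  (4) Wb = V·s = kg·m²·s⁻²·A⁻¹
All reduce to kg·m²·s⁻²·A⁻² except (4), which is kg·m²·s⁻²·A⁻¹.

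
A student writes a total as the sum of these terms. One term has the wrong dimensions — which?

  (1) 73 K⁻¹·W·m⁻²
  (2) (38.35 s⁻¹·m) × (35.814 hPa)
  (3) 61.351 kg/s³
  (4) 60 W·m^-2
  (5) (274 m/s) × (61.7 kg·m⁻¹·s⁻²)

(1)

Reduce each to base SI dimensions:
  (1) W·m⁻²·K⁻¹ = J·s⁻¹·m⁻²·K⁻¹ = kg·s⁻³·K⁻¹
  (2) [m·s⁻¹] · [kg·m⁻¹·s⁻²] = kg·s⁻³
  (3) kg·s⁻³
  (4) W·m⁻² = J·s⁻¹·m⁻² = kg·s⁻³
  (5) [m·s⁻¹] · [kg·m⁻¹·s⁻²] = kg·s⁻³
All reduce to kg·s⁻³ except (1), which is kg·s⁻³·K⁻¹.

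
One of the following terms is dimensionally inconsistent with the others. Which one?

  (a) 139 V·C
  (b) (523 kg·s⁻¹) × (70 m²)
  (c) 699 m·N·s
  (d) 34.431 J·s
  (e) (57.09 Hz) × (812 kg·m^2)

(a)

Reduce each to base SI dimensions:
  (a) C·V = s·A·J·C⁻¹ = kg·m²·s⁻²
  (b) [kg·s⁻¹] · [m²] = kg·m²·s⁻¹
  (c) N·m·s = kg·m·s⁻²·m·s = kg·m²·s⁻¹
  (d) J·s = N·m·s = kg·m²·s⁻¹
  (e) [s⁻¹] · [kg·m²] = kg·m²·s⁻¹
All reduce to kg·m²·s⁻¹ except (a), which is kg·m²·s⁻².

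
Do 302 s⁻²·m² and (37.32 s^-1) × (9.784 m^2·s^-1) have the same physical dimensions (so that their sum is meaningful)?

Work out the base dimensions of each:
  302 s⁻²·m²:  m²·s⁻²
  (37.32 s^-1) × (9.784 m^2·s^-1):  [s⁻¹] · [m²·s⁻¹] = m²·s⁻²
Both are m²·s⁻², so they have the same dimensions and can be added.

Yes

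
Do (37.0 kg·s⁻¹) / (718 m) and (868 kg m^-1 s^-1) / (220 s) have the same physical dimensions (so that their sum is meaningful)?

Work out the base dimensions of each:
  (37.0 kg·s⁻¹) / (718 m):  [kg·s⁻¹] / [m] = kg·m⁻¹·s⁻¹
  (868 kg m^-1 s^-1) / (220 s):  [kg·m⁻¹·s⁻¹] / [s] = kg·m⁻¹·s⁻²
kg·m⁻¹·s⁻¹ ≠ kg·m⁻¹·s⁻², so they cannot be added.

No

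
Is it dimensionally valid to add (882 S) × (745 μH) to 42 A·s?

Expand each in SI base units:
  (882 S) × (745 μH):  [kg⁻¹·m⁻²·s³·A²] · [kg·m²·s⁻²·A⁻²] = s
  42 A·s:  A·s = s·A
s ≠ s·A, so they cannot be added.

No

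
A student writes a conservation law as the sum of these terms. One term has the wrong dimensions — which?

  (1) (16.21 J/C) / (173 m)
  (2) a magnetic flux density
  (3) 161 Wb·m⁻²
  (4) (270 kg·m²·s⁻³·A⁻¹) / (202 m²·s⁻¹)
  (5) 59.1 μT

Dimensions:
  (1) [kg·m²·s⁻³·A⁻¹] / [m] = kg·m·s⁻³·A⁻¹
  (2) [magnetic flux density] = kg·s⁻²·A⁻¹
  (3) Wb·m⁻² = V·s·m⁻² = kg·s⁻²·A⁻¹
  (4) [kg·m²·s⁻³·A⁻¹] / [m²·s⁻¹] = kg·s⁻²·A⁻¹
  (5) T = Wb·m⁻² = kg·s⁻²·A⁻¹
All reduce to kg·s⁻²·A⁻¹ except (1), which is kg·m·s⁻³·A⁻¹.

(1)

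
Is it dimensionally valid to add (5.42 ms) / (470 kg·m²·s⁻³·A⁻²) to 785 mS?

No

In SI base units:
  (5.42 ms) / (470 kg·m²·s⁻³·A⁻²):  [s] / [kg·m²·s⁻³·A⁻²] = kg⁻¹·m⁻²·s⁴·A²
  785 mS:  S = Ω⁻¹ = kg⁻¹·m⁻²·s³·A²
kg⁻¹·m⁻²·s⁴·A² ≠ kg⁻¹·m⁻²·s³·A², so they cannot be added.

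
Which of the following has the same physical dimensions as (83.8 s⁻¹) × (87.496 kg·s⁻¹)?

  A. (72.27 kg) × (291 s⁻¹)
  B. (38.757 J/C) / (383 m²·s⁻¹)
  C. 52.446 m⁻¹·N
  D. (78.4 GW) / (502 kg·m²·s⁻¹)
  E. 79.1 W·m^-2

C.

Reference: [s⁻¹] · [kg·s⁻¹] = kg·s⁻².
Each option:
  A. [kg] · [s⁻¹] = kg·s⁻¹
  B. [kg·m²·s⁻³·A⁻¹] / [m²·s⁻¹] = kg·s⁻²·A⁻¹
  C. N·m⁻¹ = kg·m·s⁻²·m⁻¹ = kg·s⁻²  ← same
  D. [kg·m²·s⁻³] / [kg·m²·s⁻¹] = s⁻²
  E. W·m⁻² = J·s⁻¹·m⁻² = kg·s⁻³
Only C. matches kg·s⁻².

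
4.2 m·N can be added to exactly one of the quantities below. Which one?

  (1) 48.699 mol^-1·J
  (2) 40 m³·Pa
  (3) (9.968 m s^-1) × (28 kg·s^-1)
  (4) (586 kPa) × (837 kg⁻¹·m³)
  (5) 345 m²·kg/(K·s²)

Reference: N·m = kg·m·s⁻²·m = kg·m²·s⁻².
Each option:
  (1) J·mol⁻¹ = N·m·mol⁻¹ = kg·m²·s⁻²·mol⁻¹
  (2) Pa·m³ = N·m⁻²·m³ = kg·m²·s⁻²  ← same
  (3) [m·s⁻¹] · [kg·s⁻¹] = kg·m·s⁻²
  (4) [kg·m⁻¹·s⁻²] · [kg⁻¹·m³] = m²·s⁻²
  (5) kg·m²·s⁻²·K⁻¹
Only (2) matches kg·m²·s⁻².

(2)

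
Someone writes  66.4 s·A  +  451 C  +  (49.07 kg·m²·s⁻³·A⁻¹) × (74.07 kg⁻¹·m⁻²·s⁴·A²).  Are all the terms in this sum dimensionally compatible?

Work out the base dimensions of each:
  66.4 s·A:  A·s = s·A
  451 C:  C = s·A
  (49.07 kg·m²·s⁻³·A⁻¹) × (74.07 kg⁻¹·m⁻²·s⁴·A²):  [kg·m²·s⁻³·A⁻¹] · [kg⁻¹·m⁻²·s⁴·A²] = s·A
Every term reduces to s·A.

Yes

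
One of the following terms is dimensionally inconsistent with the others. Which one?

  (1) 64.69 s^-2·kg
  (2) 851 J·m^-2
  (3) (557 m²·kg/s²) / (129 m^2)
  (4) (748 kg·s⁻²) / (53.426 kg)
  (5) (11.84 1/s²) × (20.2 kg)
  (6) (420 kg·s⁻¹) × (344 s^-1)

(4)

Reduce each to base SI dimensions:
  (1) kg·s⁻²
  (2) J·m⁻² = N·m·m⁻² = kg·s⁻²
  (3) [kg·m²·s⁻²] / [m²] = kg·s⁻²
  (4) [kg·s⁻²] / [kg] = s⁻²
  (5) [s⁻²] · [kg] = kg·s⁻²
  (6) [kg·s⁻¹] · [s⁻¹] = kg·s⁻²
All reduce to kg·s⁻² except (4), which is s⁻².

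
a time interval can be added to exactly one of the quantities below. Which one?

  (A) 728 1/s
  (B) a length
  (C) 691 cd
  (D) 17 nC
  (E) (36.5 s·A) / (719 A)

Reference: [time interval] = s.
Each option:
  (A) s⁻¹
  (B) [length] = m
  (C) cd
  (D) C = s·A
  (E) [s·A] / [A] = s  ← same
Only (E) matches s.

(E)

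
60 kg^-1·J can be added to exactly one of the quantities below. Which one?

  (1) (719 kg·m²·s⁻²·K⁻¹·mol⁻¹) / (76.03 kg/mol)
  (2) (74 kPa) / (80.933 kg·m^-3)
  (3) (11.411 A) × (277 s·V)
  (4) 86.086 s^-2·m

Reference: J·kg⁻¹ = N·m·kg⁻¹ = m²·s⁻².
Each option:
  (1) [kg·m²·s⁻²·K⁻¹·mol⁻¹] / [kg·mol⁻¹] = m²·s⁻²·K⁻¹
  (2) [kg·m⁻¹·s⁻²] / [kg·m⁻³] = m²·s⁻²  ← same
  (3) [A] · [kg·m²·s⁻²·A⁻¹] = kg·m²·s⁻²
  (4) m·s⁻²
Only (2) matches m²·s⁻².

(2)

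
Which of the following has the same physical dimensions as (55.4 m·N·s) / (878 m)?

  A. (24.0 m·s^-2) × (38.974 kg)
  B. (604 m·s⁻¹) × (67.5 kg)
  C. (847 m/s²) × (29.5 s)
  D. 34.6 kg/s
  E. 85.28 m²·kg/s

B.

Reference: [kg·m²·s⁻¹] / [m] = kg·m·s⁻¹.
Each option:
  A. [m·s⁻²] · [kg] = kg·m·s⁻²
  B. [m·s⁻¹] · [kg] = kg·m·s⁻¹  ← same
  C. [m·s⁻²] · [s] = m·s⁻¹
  D. kg·s⁻¹
  E. kg·m²·s⁻¹
Only B. matches kg·m·s⁻¹.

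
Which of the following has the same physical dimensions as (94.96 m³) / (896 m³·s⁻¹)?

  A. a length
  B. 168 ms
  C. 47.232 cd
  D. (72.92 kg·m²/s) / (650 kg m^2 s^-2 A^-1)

Reference: [m³] / [m³·s⁻¹] = s.
Each option:
  A. [length] = m
  B. s  ← same
  C. cd
  D. [kg·m²·s⁻¹] / [kg·m²·s⁻²·A⁻¹] = s·A
Only B. matches s.

B.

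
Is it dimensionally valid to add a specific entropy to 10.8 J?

No

Work out the base dimensions of each:
  a specific entropy:  [specific entropy] = m²·s⁻²·K⁻¹
  10.8 J:  J = N·m = kg·m²·s⁻²
m²·s⁻²·K⁻¹ ≠ kg·m²·s⁻², so they cannot be added.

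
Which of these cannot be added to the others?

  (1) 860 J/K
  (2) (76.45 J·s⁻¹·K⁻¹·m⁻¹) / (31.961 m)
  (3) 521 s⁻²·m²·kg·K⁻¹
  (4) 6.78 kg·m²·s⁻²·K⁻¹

(2)

Expand each in SI base units:
  (1) J·K⁻¹ = N·m·K⁻¹ = kg·m²·s⁻²·K⁻¹
  (2) [kg·m·s⁻³·K⁻¹] / [m] = kg·s⁻³·K⁻¹
  (3) kg·m²·s⁻²·K⁻¹
  (4) kg·m²·s⁻²·K⁻¹
All reduce to kg·m²·s⁻²·K⁻¹ except (2), which is kg·s⁻³·K⁻¹.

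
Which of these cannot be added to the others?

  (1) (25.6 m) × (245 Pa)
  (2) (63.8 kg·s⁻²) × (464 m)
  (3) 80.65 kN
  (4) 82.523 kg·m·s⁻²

(1)

Dimensions:
  (1) [m] · [kg·m⁻¹·s⁻²] = kg·s⁻²
  (2) [kg·s⁻²] · [m] = kg·m·s⁻²
  (3) N = kg·m·s⁻²
  (4) kg·m·s⁻²
All reduce to kg·m·s⁻² except (1), which is kg·s⁻².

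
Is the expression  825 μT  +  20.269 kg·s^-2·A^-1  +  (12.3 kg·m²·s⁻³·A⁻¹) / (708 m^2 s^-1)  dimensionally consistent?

Yes

In SI base units:
  825 μT:  T = Wb·m⁻² = kg·s⁻²·A⁻¹
  20.269 kg·s^-2·A^-1:  kg·s⁻²·A⁻¹
  (12.3 kg·m²·s⁻³·A⁻¹) / (708 m^2 s^-1):  [kg·m²·s⁻³·A⁻¹] / [m²·s⁻¹] = kg·s⁻²·A⁻¹
Every term reduces to kg·s⁻²·A⁻¹.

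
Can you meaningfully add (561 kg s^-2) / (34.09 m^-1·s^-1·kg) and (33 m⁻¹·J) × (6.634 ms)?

No

In SI base units:
  (561 kg s^-2) / (34.09 m^-1·s^-1·kg):  [kg·s⁻²] / [kg·m⁻¹·s⁻¹] = m·s⁻¹
  (33 m⁻¹·J) × (6.634 ms):  [kg·m·s⁻²] · [s] = kg·m·s⁻¹
m·s⁻¹ ≠ kg·m·s⁻¹, so they cannot be added.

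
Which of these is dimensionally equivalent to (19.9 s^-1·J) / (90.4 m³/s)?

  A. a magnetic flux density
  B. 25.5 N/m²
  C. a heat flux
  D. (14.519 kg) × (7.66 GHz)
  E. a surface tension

Reference: [kg·m²·s⁻³] / [m³·s⁻¹] = kg·m⁻¹·s⁻².
Each option:
  A. [magnetic flux density] = kg·s⁻²·A⁻¹
  B. N·m⁻² = kg·m·s⁻²·m⁻² = kg·m⁻¹·s⁻²  ← same
  C. [heat flux] = kg·s⁻³
  D. [kg] · [s⁻¹] = kg·s⁻¹
  E. [surface tension] = kg·s⁻²
Only B. matches kg·m⁻¹·s⁻².

B.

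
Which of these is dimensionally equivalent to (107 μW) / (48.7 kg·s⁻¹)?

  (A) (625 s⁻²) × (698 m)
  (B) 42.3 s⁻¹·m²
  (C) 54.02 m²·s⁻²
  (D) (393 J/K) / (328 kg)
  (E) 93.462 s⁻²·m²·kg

(C)

Reference: [kg·m²·s⁻³] / [kg·s⁻¹] = m²·s⁻².
Each option:
  (A) [s⁻²] · [m] = m·s⁻²
  (B) m²·s⁻¹
  (C) m²·s⁻²  ← same
  (D) [kg·m²·s⁻²·K⁻¹] / [kg] = m²·s⁻²·K⁻¹
  (E) kg·m²·s⁻²
Only (C) matches m²·s⁻².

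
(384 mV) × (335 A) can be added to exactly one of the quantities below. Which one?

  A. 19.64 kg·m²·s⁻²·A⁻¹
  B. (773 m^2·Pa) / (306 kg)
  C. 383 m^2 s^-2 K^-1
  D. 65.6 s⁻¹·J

D.

Reference: [kg·m²·s⁻³·A⁻¹] · [A] = kg·m²·s⁻³.
Each option:
  A. kg·m²·s⁻²·A⁻¹
  B. [kg·m·s⁻²] / [kg] = m·s⁻²
  C. m²·s⁻²·K⁻¹
  D. J·s⁻¹ = N·m·s⁻¹ = kg·m²·s⁻³  ← same
Only D. matches kg·m²·s⁻³.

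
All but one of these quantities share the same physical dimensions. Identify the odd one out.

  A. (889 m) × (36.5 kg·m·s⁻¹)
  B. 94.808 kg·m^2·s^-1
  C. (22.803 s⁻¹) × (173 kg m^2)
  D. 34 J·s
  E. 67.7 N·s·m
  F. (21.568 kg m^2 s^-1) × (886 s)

F.

Work out the base dimensions of each:
  A. [m] · [kg·m·s⁻¹] = kg·m²·s⁻¹
  B. kg·m²·s⁻¹
  C. [s⁻¹] · [kg·m²] = kg·m²·s⁻¹
  D. J·s = N·m·s = kg·m²·s⁻¹
  E. N·m·s = kg·m·s⁻²·m·s = kg·m²·s⁻¹
  F. [kg·m²·s⁻¹] · [s] = kg·m²
All reduce to kg·m²·s⁻¹ except F., which is kg·m².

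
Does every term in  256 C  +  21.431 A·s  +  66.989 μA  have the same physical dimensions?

Expand each in SI base units:
  256 C:  C = s·A
  21.431 A·s:  A·s = s·A
  66.989 μA:  A
The terms do not share a single dimension (A vs s·A).

No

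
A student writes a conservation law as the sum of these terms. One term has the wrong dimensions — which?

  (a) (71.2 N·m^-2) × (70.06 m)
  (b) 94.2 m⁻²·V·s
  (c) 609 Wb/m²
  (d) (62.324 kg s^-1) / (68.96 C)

(a)

Reduce each to base SI dimensions:
  (a) [kg·m⁻¹·s⁻²] · [m] = kg·s⁻²
  (b) V·s·m⁻² = J·C⁻¹·s·m⁻² = kg·s⁻²·A⁻¹
  (c) Wb·m⁻² = V·s·m⁻² = kg·s⁻²·A⁻¹
  (d) [kg·s⁻¹] / [s·A] = kg·s⁻²·A⁻¹
All reduce to kg·s⁻²·A⁻¹ except (a), which is kg·s⁻².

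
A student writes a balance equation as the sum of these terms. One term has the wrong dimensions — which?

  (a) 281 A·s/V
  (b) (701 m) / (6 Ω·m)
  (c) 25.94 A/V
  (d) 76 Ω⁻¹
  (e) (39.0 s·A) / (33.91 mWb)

(a)

In SI base units:
  (a) A·s·V⁻¹ = A·s·(J·C⁻¹)⁻¹ = kg⁻¹·m⁻²·s⁴·A²
  (b) [m] / [kg·m³·s⁻³·A⁻²] = kg⁻¹·m⁻²·s³·A²
  (c) A·V⁻¹ = A·(J·C⁻¹)⁻¹ = kg⁻¹·m⁻²·s³·A²
  (d) Ω⁻¹ = (V·A⁻¹)⁻¹ = kg⁻¹·m⁻²·s³·A²
  (e) [s·A] / [kg·m²·s⁻²·A⁻¹] = kg⁻¹·m⁻²·s³·A²
All reduce to kg⁻¹·m⁻²·s³·A² except (a), which is kg⁻¹·m⁻²·s⁴·A².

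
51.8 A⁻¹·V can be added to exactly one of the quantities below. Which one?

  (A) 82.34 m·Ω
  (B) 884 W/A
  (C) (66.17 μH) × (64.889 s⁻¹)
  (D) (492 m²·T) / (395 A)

Reference: V·A⁻¹ = J·C⁻¹·A⁻¹ = kg·m²·s⁻³·A⁻².
Each option:
  (A) Ω·m = V·A⁻¹·m = kg·m³·s⁻³·A⁻²
  (B) W·A⁻¹ = J·s⁻¹·A⁻¹ = kg·m²·s⁻³·A⁻¹
  (C) [kg·m²·s⁻²·A⁻²] · [s⁻¹] = kg·m²·s⁻³·A⁻²  ← same
  (D) [kg·m²·s⁻²·A⁻¹] / [A] = kg·m²·s⁻²·A⁻²
Only (C) matches kg·m²·s⁻³·A⁻².

(C)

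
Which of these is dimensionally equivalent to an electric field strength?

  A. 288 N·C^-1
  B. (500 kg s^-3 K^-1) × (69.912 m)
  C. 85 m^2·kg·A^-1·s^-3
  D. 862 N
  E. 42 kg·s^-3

Reference: [electric field strength] = kg·m·s⁻³·A⁻¹.
Each option:
  A. N·C⁻¹ = kg·m·s⁻²·(s·A)⁻¹ = kg·m·s⁻³·A⁻¹  ← same
  B. [kg·s⁻³·K⁻¹] · [m] = kg·m·s⁻³·K⁻¹
  C. kg·m²·s⁻³·A⁻¹
  D. N = kg·m·s⁻²
  E. kg·s⁻³
Only A. matches kg·m·s⁻³·A⁻¹.

A.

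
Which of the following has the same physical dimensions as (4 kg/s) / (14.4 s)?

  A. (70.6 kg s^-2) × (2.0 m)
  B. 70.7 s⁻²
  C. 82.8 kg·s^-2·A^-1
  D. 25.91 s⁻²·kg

D.

Reference: [kg·s⁻¹] / [s] = kg·s⁻².
Each option:
  A. [kg·s⁻²] · [m] = kg·m·s⁻²
  B. s⁻²
  C. kg·s⁻²·A⁻¹
  D. kg·s⁻²  ← same
Only D. matches kg·s⁻².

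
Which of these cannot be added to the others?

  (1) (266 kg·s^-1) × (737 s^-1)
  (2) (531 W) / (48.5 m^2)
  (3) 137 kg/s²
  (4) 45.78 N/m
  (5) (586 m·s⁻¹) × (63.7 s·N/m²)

(2)

Reduce each to base SI dimensions:
  (1) [kg·s⁻¹] · [s⁻¹] = kg·s⁻²
  (2) [kg·m²·s⁻³] / [m²] = kg·s⁻³
  (3) kg·s⁻²
  (4) N·m⁻¹ = kg·m·s⁻²·m⁻¹ = kg·s⁻²
  (5) [m·s⁻¹] · [kg·m⁻¹·s⁻¹] = kg·s⁻²
All reduce to kg·s⁻² except (2), which is kg·s⁻³.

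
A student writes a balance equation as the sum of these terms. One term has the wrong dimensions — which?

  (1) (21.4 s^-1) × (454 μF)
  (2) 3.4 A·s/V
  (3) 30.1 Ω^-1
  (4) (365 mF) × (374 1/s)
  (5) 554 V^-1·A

Expand each in SI base units:
  (1) [s⁻¹] · [kg⁻¹·m⁻²·s⁴·A²] = kg⁻¹·m⁻²·s³·A²
  (2) A·s·V⁻¹ = A·s·(J·C⁻¹)⁻¹ = kg⁻¹·m⁻²·s⁴·A²
  (3) Ω⁻¹ = (V·A⁻¹)⁻¹ = kg⁻¹·m⁻²·s³·A²
  (4) [kg⁻¹·m⁻²·s⁴·A²] · [s⁻¹] = kg⁻¹·m⁻²·s³·A²
  (5) A·V⁻¹ = A·(J·C⁻¹)⁻¹ = kg⁻¹·m⁻²·s³·A²
All reduce to kg⁻¹·m⁻²·s³·A² except (2), which is kg⁻¹·m⁻²·s⁴·A².

(2)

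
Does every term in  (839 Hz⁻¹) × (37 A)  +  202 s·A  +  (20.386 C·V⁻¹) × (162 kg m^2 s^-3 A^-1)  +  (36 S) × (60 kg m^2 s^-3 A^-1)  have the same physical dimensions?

No

Work out the base dimensions of each:
  (839 Hz⁻¹) × (37 A):  [s] · [A] = s·A
  202 s·A:  A·s = s·A
  (20.386 C·V⁻¹) × (162 kg m^2 s^-3 A^-1):  [kg⁻¹·m⁻²·s⁴·A²] · [kg·m²·s⁻³·A⁻¹] = s·A
  (36 S) × (60 kg m^2 s^-3 A^-1):  [kg⁻¹·m⁻²·s³·A²] · [kg·m²·s⁻³·A⁻¹] = A
The terms do not share a single dimension (A vs s·A).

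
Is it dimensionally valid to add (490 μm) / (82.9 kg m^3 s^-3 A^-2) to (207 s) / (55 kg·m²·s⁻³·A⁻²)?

Expand each in SI base units:
  (490 μm) / (82.9 kg m^3 s^-3 A^-2):  [m] / [kg·m³·s⁻³·A⁻²] = kg⁻¹·m⁻²·s³·A²
  (207 s) / (55 kg·m²·s⁻³·A⁻²):  [s] / [kg·m²·s⁻³·A⁻²] = kg⁻¹·m⁻²·s⁴·A²
kg⁻¹·m⁻²·s³·A² ≠ kg⁻¹·m⁻²·s⁴·A², so they cannot be added.

No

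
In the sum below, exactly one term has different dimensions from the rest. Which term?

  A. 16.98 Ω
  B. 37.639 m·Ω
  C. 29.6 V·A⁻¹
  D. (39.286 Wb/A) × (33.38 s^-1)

B.

Expand each in SI base units:
  A. Ω = V·A⁻¹ = kg·m²·s⁻³·A⁻²
  B. Ω·m = V·A⁻¹·m = kg·m³·s⁻³·A⁻²
  C. V·A⁻¹ = J·C⁻¹·A⁻¹ = kg·m²·s⁻³·A⁻²
  D. [kg·m²·s⁻²·A⁻²] · [s⁻¹] = kg·m²·s⁻³·A⁻²
All reduce to kg·m²·s⁻³·A⁻² except B., which is kg·m³·s⁻³·A⁻².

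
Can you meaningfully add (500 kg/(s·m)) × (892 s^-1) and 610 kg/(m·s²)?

Reduce each to base SI dimensions:
  (500 kg/(s·m)) × (892 s^-1):  [kg·m⁻¹·s⁻¹] · [s⁻¹] = kg·m⁻¹·s⁻²
  610 kg/(m·s²):  kg·m⁻¹·s⁻²
Both are kg·m⁻¹·s⁻², so they have the same dimensions and can be added.

Yes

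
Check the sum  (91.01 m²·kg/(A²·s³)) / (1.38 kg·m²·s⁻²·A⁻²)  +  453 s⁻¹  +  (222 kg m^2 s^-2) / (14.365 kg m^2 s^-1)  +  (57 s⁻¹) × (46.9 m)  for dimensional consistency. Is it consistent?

No

Expand each in SI base units:
  (91.01 m²·kg/(A²·s³)) / (1.38 kg·m²·s⁻²·A⁻²):  [kg·m²·s⁻³·A⁻²] / [kg·m²·s⁻²·A⁻²] = s⁻¹
  453 s⁻¹:  s⁻¹
  (222 kg m^2 s^-2) / (14.365 kg m^2 s^-1):  [kg·m²·s⁻²] / [kg·m²·s⁻¹] = s⁻¹
  (57 s⁻¹) × (46.9 m):  [s⁻¹] · [m] = m·s⁻¹
The terms do not share a single dimension (m·s⁻¹ vs s⁻¹).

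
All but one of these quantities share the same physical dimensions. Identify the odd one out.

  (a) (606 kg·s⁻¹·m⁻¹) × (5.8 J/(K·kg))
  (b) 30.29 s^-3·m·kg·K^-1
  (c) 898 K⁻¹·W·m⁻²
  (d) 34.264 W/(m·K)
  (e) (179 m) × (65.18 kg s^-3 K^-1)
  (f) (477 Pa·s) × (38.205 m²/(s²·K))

Dimensions:
  (a) [kg·m⁻¹·s⁻¹] · [m²·s⁻²·K⁻¹] = kg·m·s⁻³·K⁻¹
  (b) kg·m·s⁻³·K⁻¹
  (c) W·m⁻²·K⁻¹ = J·s⁻¹·m⁻²·K⁻¹ = kg·s⁻³·K⁻¹
  (d) W·m⁻¹·K⁻¹ = J·s⁻¹·m⁻¹·K⁻¹ = kg·m·s⁻³·K⁻¹
  (e) [m] · [kg·s⁻³·K⁻¹] = kg·m·s⁻³·K⁻¹
  (f) [kg·m⁻¹·s⁻¹] · [m²·s⁻²·K⁻¹] = kg·m·s⁻³·K⁻¹
All reduce to kg·m·s⁻³·K⁻¹ except (c), which is kg·s⁻³·K⁻¹.

(c)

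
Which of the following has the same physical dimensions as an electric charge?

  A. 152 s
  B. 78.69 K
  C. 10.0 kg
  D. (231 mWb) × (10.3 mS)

Reference: [electric charge] = s·A.
Each option:
  A. s
  B. K
  C. kg
  D. [kg·m²·s⁻²·A⁻¹] · [kg⁻¹·m⁻²·s³·A²] = s·A  ← same
Only D. matches s·A.

D.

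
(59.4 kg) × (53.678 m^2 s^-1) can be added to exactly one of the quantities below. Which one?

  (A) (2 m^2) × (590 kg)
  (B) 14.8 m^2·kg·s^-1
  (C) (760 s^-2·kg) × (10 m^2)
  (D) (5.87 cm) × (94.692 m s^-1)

(B)

Reference: [kg] · [m²·s⁻¹] = kg·m²·s⁻¹.
Each option:
  (A) [m²] · [kg] = kg·m²
  (B) kg·m²·s⁻¹  ← same
  (C) [kg·s⁻²] · [m²] = kg·m²·s⁻²
  (D) [m] · [m·s⁻¹] = m²·s⁻¹
Only (B) matches kg·m²·s⁻¹.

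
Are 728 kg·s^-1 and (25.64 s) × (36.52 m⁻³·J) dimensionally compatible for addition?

No

In SI base units:
  728 kg·s^-1:  kg·s⁻¹
  (25.64 s) × (36.52 m⁻³·J):  [s] · [kg·m⁻¹·s⁻²] = kg·m⁻¹·s⁻¹
kg·s⁻¹ ≠ kg·m⁻¹·s⁻¹, so they cannot be added.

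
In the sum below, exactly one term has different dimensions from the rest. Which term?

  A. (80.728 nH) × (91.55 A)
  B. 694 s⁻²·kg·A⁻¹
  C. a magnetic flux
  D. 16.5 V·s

B.

Expand each in SI base units:
  A. [kg·m²·s⁻²·A⁻²] · [A] = kg·m²·s⁻²·A⁻¹
  B. kg·s⁻²·A⁻¹
  C. [magnetic flux] = kg·m²·s⁻²·A⁻¹
  D. V·s = J·C⁻¹·s = kg·m²·s⁻²·A⁻¹
All reduce to kg·m²·s⁻²·A⁻¹ except B., which is kg·s⁻²·A⁻¹.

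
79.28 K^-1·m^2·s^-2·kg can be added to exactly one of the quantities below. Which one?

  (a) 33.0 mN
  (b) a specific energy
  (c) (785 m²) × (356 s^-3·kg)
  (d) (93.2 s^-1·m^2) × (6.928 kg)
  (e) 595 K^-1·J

(e)

Reference: kg·m²·s⁻²·K⁻¹.
Each option:
  (a) N = kg·m·s⁻²
  (b) [specific energy] = m²·s⁻²
  (c) [m²] · [kg·s⁻³] = kg·m²·s⁻³
  (d) [m²·s⁻¹] · [kg] = kg·m²·s⁻¹
  (e) J·K⁻¹ = N·m·K⁻¹ = kg·m²·s⁻²·K⁻¹  ← same
Only (e) matches kg·m²·s⁻²·K⁻¹.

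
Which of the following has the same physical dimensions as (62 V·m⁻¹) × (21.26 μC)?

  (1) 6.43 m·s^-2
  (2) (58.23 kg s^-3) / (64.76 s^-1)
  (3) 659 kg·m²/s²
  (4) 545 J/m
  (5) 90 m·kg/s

Reference: [kg·m·s⁻³·A⁻¹] · [s·A] = kg·m·s⁻².
Each option:
  (1) m·s⁻²
  (2) [kg·s⁻³] / [s⁻¹] = kg·s⁻²
  (3) kg·m²·s⁻²
  (4) J·m⁻¹ = N·m·m⁻¹ = kg·m·s⁻²  ← same
  (5) kg·m·s⁻¹
Only (4) matches kg·m·s⁻².

(4)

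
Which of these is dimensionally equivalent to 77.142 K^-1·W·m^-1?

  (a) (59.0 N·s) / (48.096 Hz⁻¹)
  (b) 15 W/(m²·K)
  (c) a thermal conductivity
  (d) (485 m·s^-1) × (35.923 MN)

(c)

Reference: W·m⁻¹·K⁻¹ = J·s⁻¹·m⁻¹·K⁻¹ = kg·m·s⁻³·K⁻¹.
Each option:
  (a) [kg·m·s⁻¹] / [s] = kg·m·s⁻²
  (b) W·m⁻²·K⁻¹ = J·s⁻¹·m⁻²·K⁻¹ = kg·s⁻³·K⁻¹
  (c) [thermal conductivity] = kg·m·s⁻³·K⁻¹  ← same
  (d) [m·s⁻¹] · [kg·m·s⁻²] = kg·m²·s⁻³
Only (c) matches kg·m·s⁻³·K⁻¹.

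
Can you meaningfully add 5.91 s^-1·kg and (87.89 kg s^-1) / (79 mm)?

No

Dimensions:
  5.91 s^-1·kg:  kg·s⁻¹
  (87.89 kg s^-1) / (79 mm):  [kg·s⁻¹] / [m] = kg·m⁻¹·s⁻¹
kg·s⁻¹ ≠ kg·m⁻¹·s⁻¹, so they cannot be added.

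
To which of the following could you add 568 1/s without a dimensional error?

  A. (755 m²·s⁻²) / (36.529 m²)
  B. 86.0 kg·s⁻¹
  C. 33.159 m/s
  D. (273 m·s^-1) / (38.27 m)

D.

Reference: s⁻¹.
Each option:
  A. [m²·s⁻²] / [m²] = s⁻²
  B. kg·s⁻¹
  C. m·s⁻¹
  D. [m·s⁻¹] / [m] = s⁻¹  ← same
Only D. matches s⁻¹.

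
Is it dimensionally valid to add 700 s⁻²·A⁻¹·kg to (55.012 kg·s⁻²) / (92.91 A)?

Work out the base dimensions of each:
  700 s⁻²·A⁻¹·kg:  kg·s⁻²·A⁻¹
  (55.012 kg·s⁻²) / (92.91 A):  [kg·s⁻²] / [A] = kg·s⁻²·A⁻¹
Both are kg·s⁻²·A⁻¹, so they have the same dimensions and can be added.

Yes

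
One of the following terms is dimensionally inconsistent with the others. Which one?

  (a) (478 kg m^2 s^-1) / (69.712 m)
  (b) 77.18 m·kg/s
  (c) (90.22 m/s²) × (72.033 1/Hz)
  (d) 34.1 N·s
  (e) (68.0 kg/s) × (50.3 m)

Expand each in SI base units:
  (a) [kg·m²·s⁻¹] / [m] = kg·m·s⁻¹
  (b) kg·m·s⁻¹
  (c) [m·s⁻²] · [s] = m·s⁻¹
  (d) N·s = kg·m·s⁻²·s = kg·m·s⁻¹
  (e) [kg·s⁻¹] · [m] = kg·m·s⁻¹
All reduce to kg·m·s⁻¹ except (c), which is m·s⁻¹.

(c)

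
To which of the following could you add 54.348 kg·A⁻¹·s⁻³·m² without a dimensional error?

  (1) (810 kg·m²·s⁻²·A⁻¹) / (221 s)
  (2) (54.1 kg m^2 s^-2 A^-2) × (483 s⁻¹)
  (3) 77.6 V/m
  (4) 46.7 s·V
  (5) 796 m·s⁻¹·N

(1)

Reference: kg·m²·s⁻³·A⁻¹.
Each option:
  (1) [kg·m²·s⁻²·A⁻¹] / [s] = kg·m²·s⁻³·A⁻¹  ← same
  (2) [kg·m²·s⁻²·A⁻²] · [s⁻¹] = kg·m²·s⁻³·A⁻²
  (3) V·m⁻¹ = J·C⁻¹·m⁻¹ = kg·m·s⁻³·A⁻¹
  (4) V·s = J·C⁻¹·s = kg·m²·s⁻²·A⁻¹
  (5) N·m·s⁻¹ = kg·m·s⁻²·m·s⁻¹ = kg·m²·s⁻³
Only (1) matches kg·m²·s⁻³·A⁻¹.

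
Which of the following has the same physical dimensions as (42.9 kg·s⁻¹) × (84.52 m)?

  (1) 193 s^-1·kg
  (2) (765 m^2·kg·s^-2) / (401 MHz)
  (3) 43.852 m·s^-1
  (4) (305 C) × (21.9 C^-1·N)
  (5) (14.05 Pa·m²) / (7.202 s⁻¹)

Reference: [kg·s⁻¹] · [m] = kg·m·s⁻¹.
Each option:
  (1) kg·s⁻¹
  (2) [kg·m²·s⁻²] / [s⁻¹] = kg·m²·s⁻¹
  (3) m·s⁻¹
  (4) [s·A] · [kg·m·s⁻³·A⁻¹] = kg·m·s⁻²
  (5) [kg·m·s⁻²] / [s⁻¹] = kg·m·s⁻¹  ← same
Only (5) matches kg·m·s⁻¹.

(5)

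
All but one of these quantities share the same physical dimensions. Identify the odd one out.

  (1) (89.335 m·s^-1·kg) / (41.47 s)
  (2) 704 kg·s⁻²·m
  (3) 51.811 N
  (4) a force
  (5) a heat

Work out the base dimensions of each:
  (1) [kg·m·s⁻¹] / [s] = kg·m·s⁻²
  (2) kg·m·s⁻²
  (3) N = kg·m·s⁻²
  (4) [force] = kg·m·s⁻²
  (5) [heat] = kg·m²·s⁻²
All reduce to kg·m·s⁻² except (5), which is kg·m²·s⁻².

(5)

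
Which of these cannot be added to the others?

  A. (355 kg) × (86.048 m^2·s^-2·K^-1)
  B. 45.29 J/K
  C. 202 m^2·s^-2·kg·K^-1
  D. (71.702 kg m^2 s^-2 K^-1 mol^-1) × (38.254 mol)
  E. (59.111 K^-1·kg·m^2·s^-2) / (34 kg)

In SI base units:
  A. [kg] · [m²·s⁻²·K⁻¹] = kg·m²·s⁻²·K⁻¹
  B. J·K⁻¹ = N·m·K⁻¹ = kg·m²·s⁻²·K⁻¹
  C. kg·m²·s⁻²·K⁻¹
  D. [kg·m²·s⁻²·K⁻¹·mol⁻¹] · [mol] = kg·m²·s⁻²·K⁻¹
  E. [kg·m²·s⁻²·K⁻¹] / [kg] = m²·s⁻²·K⁻¹
All reduce to kg·m²·s⁻²·K⁻¹ except E., which is m²·s⁻²·K⁻¹.

E.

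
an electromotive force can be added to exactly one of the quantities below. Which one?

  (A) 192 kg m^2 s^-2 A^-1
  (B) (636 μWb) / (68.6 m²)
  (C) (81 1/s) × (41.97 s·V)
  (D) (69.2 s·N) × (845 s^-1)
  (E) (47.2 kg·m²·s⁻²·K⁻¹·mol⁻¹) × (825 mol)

(C)

Reference: [electromotive force] = kg·m²·s⁻³·A⁻¹.
Each option:
  (A) kg·m²·s⁻²·A⁻¹
  (B) [kg·m²·s⁻²·A⁻¹] / [m²] = kg·s⁻²·A⁻¹
  (C) [s⁻¹] · [kg·m²·s⁻²·A⁻¹] = kg·m²·s⁻³·A⁻¹  ← same
  (D) [kg·m·s⁻¹] · [s⁻¹] = kg·m·s⁻²
  (E) [kg·m²·s⁻²·K⁻¹·mol⁻¹] · [mol] = kg·m²·s⁻²·K⁻¹
Only (C) matches kg·m²·s⁻³·A⁻¹.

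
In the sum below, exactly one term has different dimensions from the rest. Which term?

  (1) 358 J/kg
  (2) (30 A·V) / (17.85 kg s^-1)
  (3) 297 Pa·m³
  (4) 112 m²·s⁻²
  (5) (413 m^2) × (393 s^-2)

(3)

Expand each in SI base units:
  (1) J·kg⁻¹ = N·m·kg⁻¹ = m²·s⁻²
  (2) [kg·m²·s⁻³] / [kg·s⁻¹] = m²·s⁻²
  (3) Pa·m³ = N·m⁻²·m³ = kg·m²·s⁻²
  (4) m²·s⁻²
  (5) [m²] · [s⁻²] = m²·s⁻²
All reduce to m²·s⁻² except (3), which is kg·m²·s⁻².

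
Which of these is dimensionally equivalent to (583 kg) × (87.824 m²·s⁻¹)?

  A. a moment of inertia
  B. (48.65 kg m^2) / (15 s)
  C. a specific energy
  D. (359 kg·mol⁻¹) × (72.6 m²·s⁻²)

Reference: [kg] · [m²·s⁻¹] = kg·m²·s⁻¹.
Each option:
  A. [moment of inertia] = kg·m²
  B. [kg·m²] / [s] = kg·m²·s⁻¹  ← same
  C. [specific energy] = m²·s⁻²
  D. [kg·mol⁻¹] · [m²·s⁻²] = kg·m²·s⁻²·mol⁻¹
Only B. matches kg·m²·s⁻¹.

B.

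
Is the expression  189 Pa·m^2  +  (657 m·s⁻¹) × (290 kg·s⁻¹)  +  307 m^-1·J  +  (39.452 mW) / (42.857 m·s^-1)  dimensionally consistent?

Yes

In SI base units:
  189 Pa·m^2:  Pa·m² = N·m⁻²·m² = kg·m·s⁻²
  (657 m·s⁻¹) × (290 kg·s⁻¹):  [m·s⁻¹] · [kg·s⁻¹] = kg·m·s⁻²
  307 m^-1·J:  J·m⁻¹ = N·m·m⁻¹ = kg·m·s⁻²
  (39.452 mW) / (42.857 m·s^-1):  [kg·m²·s⁻³] / [m·s⁻¹] = kg·m·s⁻²
Every term reduces to kg·m·s⁻².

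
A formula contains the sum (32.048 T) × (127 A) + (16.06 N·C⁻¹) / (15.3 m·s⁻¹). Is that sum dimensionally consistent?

Reduce each to base SI dimensions:
  (32.048 T) × (127 A):  [kg·s⁻²·A⁻¹] · [A] = kg·s⁻²
  (16.06 N·C⁻¹) / (15.3 m·s⁻¹):  [kg·m·s⁻³·A⁻¹] / [m·s⁻¹] = kg·s⁻²·A⁻¹
kg·s⁻² ≠ kg·s⁻²·A⁻¹, so they cannot be added.

No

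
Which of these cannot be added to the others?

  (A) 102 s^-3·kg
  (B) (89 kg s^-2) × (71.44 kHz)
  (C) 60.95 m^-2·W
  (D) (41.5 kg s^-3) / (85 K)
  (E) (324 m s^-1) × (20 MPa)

Work out the base dimensions of each:
  (A) kg·s⁻³
  (B) [kg·s⁻²] · [s⁻¹] = kg·s⁻³
  (C) W·m⁻² = J·s⁻¹·m⁻² = kg·s⁻³
  (D) [kg·s⁻³] / [K] = kg·s⁻³·K⁻¹
  (E) [m·s⁻¹] · [kg·m⁻¹·s⁻²] = kg·s⁻³
All reduce to kg·s⁻³ except (D), which is kg·s⁻³·K⁻¹.

(D)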